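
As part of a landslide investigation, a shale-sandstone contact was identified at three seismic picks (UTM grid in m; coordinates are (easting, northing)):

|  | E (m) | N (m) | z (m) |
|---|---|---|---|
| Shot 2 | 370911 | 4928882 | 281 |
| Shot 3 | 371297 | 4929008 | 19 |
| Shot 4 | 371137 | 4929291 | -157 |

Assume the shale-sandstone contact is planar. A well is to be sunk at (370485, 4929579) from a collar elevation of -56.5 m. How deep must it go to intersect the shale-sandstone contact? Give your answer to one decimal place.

83.1 m

Two edge vectors: Shot 2→Shot 3 = (386, 126, -262), Shot 2→Shot 4 = (226, 409, -438).
Normal n = (Shot 2→Shot 3) × (Shot 2→Shot 4) = (51970, 109856, 129398).
So ∂z/∂E = −n_x/n_z = −0.401629082 and ∂z/∂N = −n_y/n_z = −0.848977573.
Intercept c from Shot 2: 281 + 148968.64 + 4184510.28 = 4333759.92.
At (370485, 4929579): z_contact = −148797.55 − 4185102.02 + 4333759.92 = -139.64 m.
Depth below ground = -56.5 − (-139.64) = 83.1 m.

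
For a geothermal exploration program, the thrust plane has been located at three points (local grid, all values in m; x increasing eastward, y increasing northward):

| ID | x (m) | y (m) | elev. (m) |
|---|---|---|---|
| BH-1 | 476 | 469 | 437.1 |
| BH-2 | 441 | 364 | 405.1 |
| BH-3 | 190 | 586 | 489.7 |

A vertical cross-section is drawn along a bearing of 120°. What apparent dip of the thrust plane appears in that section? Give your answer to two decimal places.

11.65°

Two edge vectors: BH-1→BH-2 = (-35, -105, -32), BH-1→BH-3 = (-286, 117, 52.6).
Normal n = (BH-1→BH-2) × (BH-1→BH-3) = (-1779, 10993, -34125).
So ∂z/∂x = −n_x/n_z = −0.05213 and ∂z/∂y = −n_y/n_z = 0.32214.
Unit vector along 120° is (sin 120°, cos 120°) = (0.8660, -0.5000).
Slope in that direction = a·(0.8660) + b·(-0.5000) = −0.20622.
Apparent dip = arctan|0.20622| = 11.65° (true dip is 18.1°, so apparent ≤ true as expected).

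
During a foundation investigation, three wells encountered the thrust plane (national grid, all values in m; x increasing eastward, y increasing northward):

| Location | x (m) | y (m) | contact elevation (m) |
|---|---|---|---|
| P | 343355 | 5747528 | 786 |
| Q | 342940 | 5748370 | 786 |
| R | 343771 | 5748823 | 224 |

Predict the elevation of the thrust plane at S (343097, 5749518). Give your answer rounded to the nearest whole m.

401 m

Let the plane be z = a·x + b·y + c.
Q−P: −415a + 842b = 0;  R−P: 416a + 1295b = −562.
Solving gives a = −0.53306928, b = −0.26273605.
Then c = 786 − a·343355 − b·5747528 = 1693900.78.
At (343097, 5749518): z = −182894.5 − 1510605.6 + 1693900.78 = 400.7 m.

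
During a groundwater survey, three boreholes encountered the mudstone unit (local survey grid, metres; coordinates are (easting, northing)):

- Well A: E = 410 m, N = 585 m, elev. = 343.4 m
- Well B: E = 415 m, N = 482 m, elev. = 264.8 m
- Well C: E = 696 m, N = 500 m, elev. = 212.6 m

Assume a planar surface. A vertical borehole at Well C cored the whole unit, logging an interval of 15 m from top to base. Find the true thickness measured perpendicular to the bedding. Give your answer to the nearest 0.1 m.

Let the plane be z = a·E + b·N + c.
Well B−Well A: 5a − 103b = −78.6;  Well C−Well A: 286a − 85b = −130.8.
Solving gives a = −0.23392, b = 0.75175.
|∇z| = √(a²+b²) = 0.78730, so dip δ = arctan(0.78730) = 38.21°.
True thickness = vertical thickness × cos δ = 15 × cos 38.21° = 11.8 m.

11.8 m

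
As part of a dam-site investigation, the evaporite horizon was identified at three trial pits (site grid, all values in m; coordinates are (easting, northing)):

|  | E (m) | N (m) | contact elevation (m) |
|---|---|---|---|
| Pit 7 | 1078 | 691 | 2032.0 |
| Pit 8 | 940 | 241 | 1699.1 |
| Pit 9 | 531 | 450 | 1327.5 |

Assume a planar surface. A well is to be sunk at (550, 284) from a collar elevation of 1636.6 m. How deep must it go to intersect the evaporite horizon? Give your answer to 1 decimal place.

Let the plane be z = a·E + b·N + c.
Pit 8−Pit 7: −138a − 450b = −332.9;  Pit 9−Pit 7: −547a − 241b = −704.5.
Solving gives a = 1.112283, b = 0.398678.
Then c = 2032 − a·1078 − b·691 = 557.47.
At (550, 284): z_contact = 611.76 + 113.22 + 557.47 = 1282.45 m.
Depth below ground = 1636.6 − 1282.45 = 354.1 m.

354.1 m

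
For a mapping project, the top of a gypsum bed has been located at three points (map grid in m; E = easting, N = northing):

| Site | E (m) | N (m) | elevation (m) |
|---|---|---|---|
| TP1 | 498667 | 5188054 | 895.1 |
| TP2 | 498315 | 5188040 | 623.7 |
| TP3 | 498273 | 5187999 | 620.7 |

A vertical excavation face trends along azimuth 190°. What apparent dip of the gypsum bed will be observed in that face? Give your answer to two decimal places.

Two edge vectors: TP1→TP2 = (-352, -14, -271.4), TP1→TP3 = (-394, -55, -274.4).
Normal n = (TP1→TP2) × (TP1→TP3) = (-11085.4, 10342.8, 13844).
So ∂z/∂E = −n_x/n_z = 0.80074 and ∂z/∂N = −n_y/n_z = −0.74710.
Unit vector along 190° is (sin 190°, cos 190°) = (-0.1736, -0.9848).
Slope in that direction = a·(-0.1736) + b·(-0.9848) = 0.59670.
Apparent dip = arctan|0.59670| = 30.82° (true dip is 47.6°, so apparent ≤ true as expected).

30.82°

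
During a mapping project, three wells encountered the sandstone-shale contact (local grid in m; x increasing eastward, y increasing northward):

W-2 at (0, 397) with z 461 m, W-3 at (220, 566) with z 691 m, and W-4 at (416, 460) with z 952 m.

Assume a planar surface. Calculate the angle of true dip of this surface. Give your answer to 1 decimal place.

Let the plane be z = a·x + b·y + c.
W-3−W-2: 220a + 169b = 230;  W-4−W-2: 416a + 63b = 491.
Solving gives a = 1.21340, b = −0.21862.
Gradient magnitude |∇z| = √(a² + b²) = √(1.47233 + 0.04780) = 1.23294.
True dip = arctan(1.23294) = 51.0°, dipping toward W (azimuth ≈ 280°).

51.0°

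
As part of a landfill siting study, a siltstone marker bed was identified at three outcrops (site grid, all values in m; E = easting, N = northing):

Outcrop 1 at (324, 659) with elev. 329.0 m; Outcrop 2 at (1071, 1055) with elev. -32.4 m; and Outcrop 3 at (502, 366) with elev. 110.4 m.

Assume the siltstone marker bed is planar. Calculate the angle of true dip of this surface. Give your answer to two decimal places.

36.79°

Two edge vectors: Outcrop 1→Outcrop 2 = (747, 396, -361.4), Outcrop 1→Outcrop 3 = (178, -293, -218.6).
Normal n = (Outcrop 1→Outcrop 2) × (Outcrop 1→Outcrop 3) = (-192455.8, 98965, -289359).
So ∂z/∂E = −n_x/n_z = −0.66511 and ∂z/∂N = −n_y/n_z = 0.34201.
Gradient magnitude |∇z| = √(a² + b²) = √(0.44237 + 0.11697) = 0.74789.
True dip = arctan(0.74789) = 36.79°, dipping toward ESE (azimuth ≈ 117°).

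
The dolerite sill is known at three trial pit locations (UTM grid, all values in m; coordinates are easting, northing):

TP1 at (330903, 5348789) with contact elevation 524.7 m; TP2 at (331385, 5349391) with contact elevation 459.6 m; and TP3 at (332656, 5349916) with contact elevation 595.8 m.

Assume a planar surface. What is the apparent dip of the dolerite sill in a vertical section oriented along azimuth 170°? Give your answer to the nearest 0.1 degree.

18.0°

Two edge vectors: TP1→TP2 = (482, 602, -65.1), TP1→TP3 = (1753, 1127, 71.1).
Normal n = (TP1→TP2) × (TP1→TP3) = (116169.9, -148390.5, -512092).
So ∂z/∂easting = −n_x/n_z = 0.22685 and ∂z/∂northing = −n_y/n_z = −0.28977.
Unit vector along 170° is (sin 170°, cos 170°) = (0.1736, -0.9848).
Slope in that direction = a·(0.1736) + b·(-0.9848) = 0.32476.
Apparent dip = arctan|0.32476| = 18.0° (true dip is 20.2°, so apparent ≤ true as expected).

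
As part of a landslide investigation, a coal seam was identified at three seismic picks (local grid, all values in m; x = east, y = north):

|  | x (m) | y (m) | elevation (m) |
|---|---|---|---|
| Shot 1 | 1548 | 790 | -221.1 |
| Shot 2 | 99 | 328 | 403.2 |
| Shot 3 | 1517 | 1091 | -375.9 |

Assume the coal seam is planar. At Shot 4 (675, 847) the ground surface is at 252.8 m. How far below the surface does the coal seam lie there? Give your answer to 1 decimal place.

Let the plane be z = a·x + b·y + c.
Shot 2−Shot 1: −1449a − 462b = 624.3;  Shot 3−Shot 1: −31a + 301b = −154.8.
Solving gives a = −0.258389, b = −0.540897.
Then c = -221.1 − a·1548 − b·790 = 606.19.
At (675, 847): z_contact = −174.41 − 458.14 + 606.19 = -26.36 m.
Depth below ground = 252.8 − (-26.36) = 279.2 m.

279.2 m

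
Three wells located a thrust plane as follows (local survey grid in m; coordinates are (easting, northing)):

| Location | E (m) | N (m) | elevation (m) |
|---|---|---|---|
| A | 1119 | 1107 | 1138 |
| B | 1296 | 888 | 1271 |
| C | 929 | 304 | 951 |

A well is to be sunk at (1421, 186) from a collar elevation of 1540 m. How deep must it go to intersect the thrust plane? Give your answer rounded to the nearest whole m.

Let the plane be z = a·E + b·N + c.
B−A: 177a − 219b = 133;  C−A: −190a − 803b = −187.
Solving gives a = 0.80413, b = 0.04261.
Then c = 1138 − a·1119 − b·1107 = 191.01.
At (1421, 186): z_contact = 1142.7 + 7.9 + 191.01 = 1341.6 m.
Depth below ground = 1540 − 1341.6 = 198 m.

198 m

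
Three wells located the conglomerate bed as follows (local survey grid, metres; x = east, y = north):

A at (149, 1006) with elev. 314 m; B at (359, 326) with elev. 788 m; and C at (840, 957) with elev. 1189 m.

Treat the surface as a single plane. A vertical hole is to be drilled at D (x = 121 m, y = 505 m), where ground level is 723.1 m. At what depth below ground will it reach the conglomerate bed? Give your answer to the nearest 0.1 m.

Let the plane be z = a·x + b·y + c.
B−A: 210a − 680b = 474;  C−A: 691a − 49b = 875.
Solving gives a = 1.244096, b = −0.312853.
Then c = 314 − a·149 − b·1006 = 443.36.
At (121, 505): z_contact = 150.54 − 157.99 + 443.36 = 435.90 m.
Depth below ground = 723.1 − 435.90 = 287.2 m.

287.2 m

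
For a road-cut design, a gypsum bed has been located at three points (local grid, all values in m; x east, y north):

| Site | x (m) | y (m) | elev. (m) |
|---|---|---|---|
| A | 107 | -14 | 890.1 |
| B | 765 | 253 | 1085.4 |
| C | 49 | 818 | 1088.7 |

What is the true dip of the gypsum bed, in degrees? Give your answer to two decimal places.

Two edge vectors: A→B = (658, 267, 195.3), A→C = (-58, 832, 198.6).
Normal n = (A→B) × (A→C) = (-109463.4, -142006.2, 562942).
So ∂z/∂x = −n_x/n_z = 0.19445 and ∂z/∂y = −n_y/n_z = 0.25226.
Gradient magnitude |∇z| = √(a² + b²) = √(0.03781 + 0.06363) = 0.31850.
True dip = arctan(0.31850) = 17.67°, dipping toward SW (azimuth ≈ 218°).

17.67°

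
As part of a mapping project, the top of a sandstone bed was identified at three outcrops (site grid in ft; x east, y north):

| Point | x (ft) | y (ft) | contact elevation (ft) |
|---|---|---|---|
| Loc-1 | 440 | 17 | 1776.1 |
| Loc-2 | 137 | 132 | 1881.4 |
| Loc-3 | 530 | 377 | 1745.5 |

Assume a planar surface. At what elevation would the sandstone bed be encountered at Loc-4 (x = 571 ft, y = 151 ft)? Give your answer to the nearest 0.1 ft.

Two edge vectors: Loc-1→Loc-2 = (-303, 115, 105.3), Loc-1→Loc-3 = (90, 360, -30.6).
Normal n = (Loc-1→Loc-2) × (Loc-1→Loc-3) = (-41427, 205.2, -119430).
So ∂z/∂x = −n_x/n_z = −0.34687 and ∂z/∂y = −n_y/n_z = 0.00172.
Intercept c from Loc-1: 1776.1 + 152.62 − 0.03 = 1928.69.
At (571, 151): z = −198.1 + 0.3 + 1928.69 = 1730.9 ft.

1730.9 ft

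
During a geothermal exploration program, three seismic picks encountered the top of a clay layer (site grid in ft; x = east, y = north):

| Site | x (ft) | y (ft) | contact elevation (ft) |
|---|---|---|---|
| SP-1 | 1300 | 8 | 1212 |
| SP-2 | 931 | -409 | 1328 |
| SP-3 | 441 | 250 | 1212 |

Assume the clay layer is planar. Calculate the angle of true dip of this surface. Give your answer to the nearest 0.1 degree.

13.0°

Two edge vectors: SP-1→SP-2 = (-369, -417, 116), SP-1→SP-3 = (-859, 242, 0).
Normal n = (SP-1→SP-2) × (SP-1→SP-3) = (-28072, -99644, -447501).
So ∂z/∂x = −n_x/n_z = −0.06273 and ∂z/∂y = −n_y/n_z = −0.22267.
Gradient magnitude |∇z| = √(a² + b²) = √(0.00394 + 0.04958) = 0.23134.
True dip = arctan(0.23134) = 13.0°, dipping toward NNE (azimuth ≈ 016°).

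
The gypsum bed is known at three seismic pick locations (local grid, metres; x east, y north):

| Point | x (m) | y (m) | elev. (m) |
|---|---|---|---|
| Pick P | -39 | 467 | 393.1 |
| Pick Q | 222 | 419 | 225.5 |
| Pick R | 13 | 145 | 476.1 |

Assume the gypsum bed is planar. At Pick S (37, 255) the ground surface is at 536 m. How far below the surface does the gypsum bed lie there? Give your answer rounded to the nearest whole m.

118 m

Let the plane be z = a·x + b·y + c.
Pick Q−Pick P: 261a − 48b = −167.6;  Pick R−Pick P: 52a − 322b = 83.
Solving gives a = −0.71066, b = −0.37253.
Then c = 393.1 − a·-39 − b·467 = 539.36.
At (37, 255): z_contact = −26.3 − 95.0 + 539.36 = 418.1 m.
Depth below ground = 536 − 418.1 = 118 m.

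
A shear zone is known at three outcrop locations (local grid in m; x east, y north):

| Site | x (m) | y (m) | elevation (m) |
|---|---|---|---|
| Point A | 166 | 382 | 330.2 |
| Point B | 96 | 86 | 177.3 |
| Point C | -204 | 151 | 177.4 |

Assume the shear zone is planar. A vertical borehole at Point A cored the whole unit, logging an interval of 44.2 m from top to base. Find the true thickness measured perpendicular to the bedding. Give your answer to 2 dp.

39.49 m

Two edge vectors: Point A→Point B = (-70, -296, -152.9), Point A→Point C = (-370, -231, -152.8).
Normal n = (Point A→Point B) × (Point A→Point C) = (9908.9, 45877, -93350).
So ∂z/∂x = −n_x/n_z = 0.10615 and ∂z/∂y = −n_y/n_z = 0.49145.
|∇z| = √(a²+b²) = 0.50278, so dip δ = arctan(0.50278) = 26.69°.
True thickness = vertical thickness × cos δ = 44.2 × cos 26.69° = 39.49 m.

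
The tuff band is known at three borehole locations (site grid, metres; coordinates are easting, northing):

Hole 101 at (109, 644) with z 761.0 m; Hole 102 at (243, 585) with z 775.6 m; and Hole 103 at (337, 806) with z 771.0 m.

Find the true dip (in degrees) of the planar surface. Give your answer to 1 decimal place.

5.8°

Let the plane be z = a·easting + b·northing + c.
Hole 102−Hole 101: 134a − 59b = 14.6;  Hole 103−Hole 101: 228a + 162b = 10.
Solving gives a = 0.08405, b = −0.05656.
Gradient magnitude |∇z| = √(a² + b²) = √(0.00706 + 0.00320) = 0.10131.
True dip = arctan(0.10131) = 5.8°, dipping toward NW (azimuth ≈ 304°).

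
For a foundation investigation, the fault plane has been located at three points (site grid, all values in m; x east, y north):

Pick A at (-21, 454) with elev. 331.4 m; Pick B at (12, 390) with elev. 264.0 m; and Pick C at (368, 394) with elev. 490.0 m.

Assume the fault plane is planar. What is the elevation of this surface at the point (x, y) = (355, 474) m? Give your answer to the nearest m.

Two edge vectors: Pick A→Pick B = (33, -64, -67.4), Pick A→Pick C = (389, -60, 158.6).
Normal n = (Pick A→Pick B) × (Pick A→Pick C) = (-14194.4, -31452.4, 22916).
So ∂z/∂x = −n_x/n_z = 0.61941 and ∂z/∂y = −n_y/n_z = 1.37251.
Intercept c from Pick A: 331.4 + 13.01 − 623.12 = −278.71.
At (355, 474): z = 219.9 + 650.6 − 278.71 = 591.7 m.

592 m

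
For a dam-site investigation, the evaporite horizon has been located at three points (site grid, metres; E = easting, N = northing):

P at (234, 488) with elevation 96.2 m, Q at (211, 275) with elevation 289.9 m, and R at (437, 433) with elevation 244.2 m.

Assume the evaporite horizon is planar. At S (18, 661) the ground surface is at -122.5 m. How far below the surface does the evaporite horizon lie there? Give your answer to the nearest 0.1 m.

48.7 m

Two edge vectors: P→Q = (-23, -213, 193.7), P→R = (203, -55, 148).
Normal n = (P→Q) × (P→R) = (-20870.5, 42725.1, 44504).
So ∂z/∂E = −n_x/n_z = 0.46896 and ∂z/∂N = −n_y/n_z = −0.96003.
Intercept c from P: 96.2 − 109.74 + 468.49 = 454.96.
At (18, 661): z_contact = 8.44 − 634.58 + 454.96 = -171.18 m.
Depth below ground = -122.5 − (-171.18) = 48.7 m.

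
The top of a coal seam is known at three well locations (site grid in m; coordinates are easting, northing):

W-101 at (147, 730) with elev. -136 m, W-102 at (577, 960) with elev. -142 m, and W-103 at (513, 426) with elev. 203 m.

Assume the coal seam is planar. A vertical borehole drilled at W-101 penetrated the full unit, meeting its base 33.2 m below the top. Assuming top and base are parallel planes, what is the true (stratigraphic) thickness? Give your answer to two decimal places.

26.25 m

Two edge vectors: W-101→W-102 = (430, 230, -6), W-101→W-103 = (366, -304, 339).
Normal n = (W-101→W-102) × (W-101→W-103) = (76146, -147966, -214900).
So ∂z/∂easting = −n_x/n_z = 0.35433 and ∂z/∂northing = −n_y/n_z = −0.68853.
|∇z| = √(a²+b²) = 0.77436, so dip δ = arctan(0.77436) = 37.75°.
True thickness = vertical thickness × cos δ = 33.2 × cos 37.75° = 26.25 m.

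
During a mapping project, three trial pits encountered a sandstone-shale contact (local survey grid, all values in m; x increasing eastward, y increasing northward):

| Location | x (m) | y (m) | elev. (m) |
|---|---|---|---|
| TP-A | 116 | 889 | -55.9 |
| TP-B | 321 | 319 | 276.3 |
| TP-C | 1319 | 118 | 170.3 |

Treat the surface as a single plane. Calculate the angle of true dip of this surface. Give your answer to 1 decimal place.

35.4°

Two edge vectors: TP-A→TP-B = (205, -570, 332.2), TP-A→TP-C = (1203, -771, 226.2).
Normal n = (TP-A→TP-B) × (TP-A→TP-C) = (127192.2, 353265.6, 527655).
So ∂z/∂x = −n_x/n_z = −0.24105 and ∂z/∂y = −n_y/n_z = −0.66950.
Gradient magnitude |∇z| = √(a² + b²) = √(0.05811 + 0.44823) = 0.71157.
True dip = arctan(0.71157) = 35.4°, dipping toward NNE (azimuth ≈ 020°).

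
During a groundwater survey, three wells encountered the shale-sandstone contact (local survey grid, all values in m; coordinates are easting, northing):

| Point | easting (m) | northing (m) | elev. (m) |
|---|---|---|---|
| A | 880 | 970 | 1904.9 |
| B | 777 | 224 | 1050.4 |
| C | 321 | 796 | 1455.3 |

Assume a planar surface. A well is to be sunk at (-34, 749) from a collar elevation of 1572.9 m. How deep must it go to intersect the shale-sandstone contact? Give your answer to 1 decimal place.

334.5 m

Let the plane be z = a·easting + b·northing + c.
B−A: −103a − 746b = −854.5;  C−A: −559a − 174b = −449.6.
Solving gives a = 0.46786, b = 1.08085.
Then c = 1904.9 − a·880 − b·970 = 444.76.
At (-34, 749): z_contact = −15.91 + 809.55 + 444.76 = 1238.41 m.
Depth below ground = 1572.9 − 1238.41 = 334.5 m.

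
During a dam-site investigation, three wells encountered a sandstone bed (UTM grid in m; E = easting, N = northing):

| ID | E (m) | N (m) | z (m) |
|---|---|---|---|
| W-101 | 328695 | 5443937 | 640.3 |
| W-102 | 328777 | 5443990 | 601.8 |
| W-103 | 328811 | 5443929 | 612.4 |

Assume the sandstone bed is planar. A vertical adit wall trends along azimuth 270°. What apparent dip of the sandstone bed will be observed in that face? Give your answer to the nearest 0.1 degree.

Let the plane be z = a·E + b·N + c.
W-102−W-101: 82a + 53b = −38.5;  W-103−W-101: 116a − 8b = −27.9.
Solving gives a = −0.26260, b = −0.32014.
Unit vector along 270° is (sin 270°, cos 270°) = (-1.0000, -0.0000).
Slope in that direction = a·(-1.0000) + b·(-0.0000) = 0.26260.
Apparent dip = arctan|0.26260| = 14.7° (true dip is 22.5°, so apparent ≤ true as expected).

14.7°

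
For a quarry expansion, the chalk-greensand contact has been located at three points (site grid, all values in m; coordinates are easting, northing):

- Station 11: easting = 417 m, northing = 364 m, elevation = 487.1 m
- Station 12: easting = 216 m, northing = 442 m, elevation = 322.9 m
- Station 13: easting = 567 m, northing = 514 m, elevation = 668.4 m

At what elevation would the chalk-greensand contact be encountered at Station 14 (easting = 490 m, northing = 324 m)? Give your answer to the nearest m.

543 m

Two edge vectors: Station 11→Station 12 = (-201, 78, -164.2), Station 11→Station 13 = (150, 150, 181.3).
Normal n = (Station 11→Station 12) × (Station 11→Station 13) = (38771.4, 11811.3, -41850).
So ∂z/∂easting = −n_x/n_z = 0.92644 and ∂z/∂northing = −n_y/n_z = 0.28223.
Intercept c from Station 11: 487.1 − 386.32 − 102.73 = −1.96.
At (490, 324): z = 454.0 + 91.4 − 1.96 = 543.4 m.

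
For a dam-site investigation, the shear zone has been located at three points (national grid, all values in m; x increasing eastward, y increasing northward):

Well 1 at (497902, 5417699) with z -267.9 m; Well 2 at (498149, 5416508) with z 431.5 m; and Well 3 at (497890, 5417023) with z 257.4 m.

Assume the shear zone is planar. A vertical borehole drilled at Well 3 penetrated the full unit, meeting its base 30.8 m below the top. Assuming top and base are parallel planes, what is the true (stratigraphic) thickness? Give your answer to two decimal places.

20.35 m

Let the plane be z = a·x + b·y + c.
Well 2−Well 1: 247a − 1191b = 699.4;  Well 3−Well 1: −12a − 676b = 525.3.
Solving gives a = −0.84318, b = −0.76210.
|∇z| = √(a²+b²) = 1.13655, so dip δ = arctan(1.13655) = 48.66°.
True thickness = vertical thickness × cos δ = 30.8 × cos 48.66° = 20.35 m.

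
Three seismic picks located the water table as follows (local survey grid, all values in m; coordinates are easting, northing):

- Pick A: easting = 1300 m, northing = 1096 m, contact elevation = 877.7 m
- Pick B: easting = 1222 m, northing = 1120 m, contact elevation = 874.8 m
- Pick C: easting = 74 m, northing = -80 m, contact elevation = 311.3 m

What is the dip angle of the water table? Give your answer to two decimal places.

Let the plane be z = a·easting + b·northing + c.
Pick B−Pick A: −78a + 24b = −2.9;  Pick C−Pick A: −1226a − 1176b = −566.4.
Solving gives a = 0.14035, b = 0.33531.
Gradient magnitude |∇z| = √(a² + b²) = √(0.01970 + 0.11243) = 0.36350.
True dip = arctan(0.36350) = 19.98°, dipping toward SSW (azimuth ≈ 203°).

19.98°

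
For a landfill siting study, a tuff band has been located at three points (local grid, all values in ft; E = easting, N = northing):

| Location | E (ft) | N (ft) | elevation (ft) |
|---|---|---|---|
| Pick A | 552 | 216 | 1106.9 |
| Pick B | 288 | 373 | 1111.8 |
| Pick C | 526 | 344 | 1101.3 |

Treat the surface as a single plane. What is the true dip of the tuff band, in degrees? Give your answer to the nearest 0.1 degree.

Two edge vectors: Pick A→Pick B = (-264, 157, 4.9), Pick A→Pick C = (-26, 128, -5.6).
Normal n = (Pick A→Pick B) × (Pick A→Pick C) = (-1506.4, -1605.8, -29710).
So ∂z/∂E = −n_x/n_z = −0.05070 and ∂z/∂N = −n_y/n_z = −0.05405.
Gradient magnitude |∇z| = √(a² + b²) = √(0.00257 + 0.00292) = 0.07411.
True dip = arctan(0.07411) = 4.2°, dipping toward NE (azimuth ≈ 043°).

4.2°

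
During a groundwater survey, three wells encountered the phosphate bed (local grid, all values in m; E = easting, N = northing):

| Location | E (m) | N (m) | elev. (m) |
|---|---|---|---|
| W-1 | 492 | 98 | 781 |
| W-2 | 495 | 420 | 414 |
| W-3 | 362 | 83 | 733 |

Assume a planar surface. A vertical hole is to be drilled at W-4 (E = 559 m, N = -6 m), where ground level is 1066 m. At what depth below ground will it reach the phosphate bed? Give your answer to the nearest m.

132 m

Two edge vectors: W-1→W-2 = (3, 322, -367), W-1→W-3 = (-130, -15, -48).
Normal n = (W-1→W-2) × (W-1→W-3) = (-20961, 47854, 41815).
So ∂z/∂E = −n_x/n_z = 0.50128 and ∂z/∂N = −n_y/n_z = −1.14442.
Intercept c from W-1: 781 − 246.63 + 112.15 = 646.52.
At (559, -6): z_contact = 280.2 + 6.9 + 646.52 = 933.6 m.
Depth below ground = 1066 − 933.6 = 132 m.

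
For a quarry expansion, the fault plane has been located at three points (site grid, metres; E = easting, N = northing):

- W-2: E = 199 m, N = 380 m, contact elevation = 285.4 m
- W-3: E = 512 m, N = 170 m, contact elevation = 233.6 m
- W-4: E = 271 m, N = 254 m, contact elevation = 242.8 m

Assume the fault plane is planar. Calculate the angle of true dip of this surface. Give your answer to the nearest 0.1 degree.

22.2°

Let the plane be z = a·E + b·N + c.
W-3−W-2: 313a − 210b = −51.8;  W-4−W-2: 72a − 126b = −42.6.
Solving gives a = 0.09948, b = 0.39494.
Gradient magnitude |∇z| = √(a² + b²) = √(0.00990 + 0.15598) = 0.40728.
True dip = arctan(0.40728) = 22.2°, dipping toward SSW (azimuth ≈ 194°).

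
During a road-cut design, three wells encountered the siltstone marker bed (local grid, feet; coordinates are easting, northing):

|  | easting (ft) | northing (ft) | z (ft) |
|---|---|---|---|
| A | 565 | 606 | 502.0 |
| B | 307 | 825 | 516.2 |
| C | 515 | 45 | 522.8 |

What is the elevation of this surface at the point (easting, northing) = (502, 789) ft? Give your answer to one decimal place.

501.6 ft

Two edge vectors: A→B = (-258, 219, 14.2), A→C = (-50, -561, 20.8).
Normal n = (A→B) × (A→C) = (12521.4, 4656.4, 155688).
So ∂z/∂easting = −n_x/n_z = −0.08043 and ∂z/∂northing = −n_y/n_z = −0.02991.
Intercept c from A: 502 + 45.44 + 18.12 = 565.57.
At (502, 789): z = −40.4 − 23.6 + 565.57 = 501.6 ft.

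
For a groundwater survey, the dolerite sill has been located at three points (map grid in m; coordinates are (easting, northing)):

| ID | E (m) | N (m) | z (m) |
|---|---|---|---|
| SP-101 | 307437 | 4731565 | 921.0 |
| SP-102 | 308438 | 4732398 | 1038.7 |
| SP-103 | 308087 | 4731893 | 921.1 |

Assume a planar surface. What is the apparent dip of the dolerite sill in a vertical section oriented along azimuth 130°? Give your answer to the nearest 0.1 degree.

20.2°

Let the plane be z = a·E + b·N + c.
SP-102−SP-101: 1001a + 833b = 117.7;  SP-103−SP-101: 650a + 328b = 0.1.
Solving gives a = −0.18075, b = 0.35850.
Unit vector along 130° is (sin 130°, cos 130°) = (0.7660, -0.6428).
Slope in that direction = a·(0.7660) + b·(-0.6428) = −0.36891.
Apparent dip = arctan|0.36891| = 20.2° (true dip is 21.9°, so apparent ≤ true as expected).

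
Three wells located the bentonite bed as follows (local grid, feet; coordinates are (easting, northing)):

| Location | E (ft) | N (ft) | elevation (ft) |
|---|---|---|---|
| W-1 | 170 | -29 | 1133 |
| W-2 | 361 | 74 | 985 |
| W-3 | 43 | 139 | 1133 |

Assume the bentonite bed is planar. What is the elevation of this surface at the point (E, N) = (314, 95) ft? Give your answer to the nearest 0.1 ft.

Two edge vectors: W-1→W-2 = (191, 103, -148), W-1→W-3 = (-127, 168, 0).
Normal n = (W-1→W-2) × (W-1→W-3) = (24864, 18796, 45169).
So ∂z/∂E = −n_x/n_z = −0.55047 and ∂z/∂N = −n_y/n_z = −0.41613.
Intercept c from W-1: 1133 + 93.58 − 12.07 = 1214.51.
At (314, 95): z = −172.8 − 39.5 + 1214.51 = 1002.1 ft.

1002.1 ft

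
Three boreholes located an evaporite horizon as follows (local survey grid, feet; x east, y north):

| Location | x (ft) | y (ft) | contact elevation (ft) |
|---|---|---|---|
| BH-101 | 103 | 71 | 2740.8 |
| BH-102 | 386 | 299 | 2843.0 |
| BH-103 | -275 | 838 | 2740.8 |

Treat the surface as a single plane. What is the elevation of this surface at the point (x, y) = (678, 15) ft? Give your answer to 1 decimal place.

2882.3 ft

Let the plane be z = a·x + b·y + c.
BH-102−BH-101: 283a + 228b = 102.2;  BH-103−BH-101: −378a + 767b = 0.
Solving gives a = 0.25850, b = 0.12739.
Then c = 2740.8 − a·103 − b·71 = 2705.13.
At (678, 15): z = 175.3 + 1.9 + 2705.13 = 2882.3 ft.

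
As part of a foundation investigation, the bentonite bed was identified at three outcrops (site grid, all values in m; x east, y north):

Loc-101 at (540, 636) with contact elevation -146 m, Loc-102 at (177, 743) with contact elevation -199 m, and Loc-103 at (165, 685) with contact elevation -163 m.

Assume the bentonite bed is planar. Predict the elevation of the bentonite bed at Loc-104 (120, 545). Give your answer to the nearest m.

Two edge vectors: Loc-101→Loc-102 = (-363, 107, -53), Loc-101→Loc-103 = (-375, 49, -17).
Normal n = (Loc-101→Loc-102) × (Loc-101→Loc-103) = (778, 13704, 22338).
So ∂z/∂x = −n_x/n_z = −0.03483 and ∂z/∂y = −n_y/n_z = −0.61348.
Intercept c from Loc-101: -146 + 18.81 + 390.18 = 262.98.
At (120, 545): z = −4.2 − 334.3 + 262.98 = -75.5 m.

-76 m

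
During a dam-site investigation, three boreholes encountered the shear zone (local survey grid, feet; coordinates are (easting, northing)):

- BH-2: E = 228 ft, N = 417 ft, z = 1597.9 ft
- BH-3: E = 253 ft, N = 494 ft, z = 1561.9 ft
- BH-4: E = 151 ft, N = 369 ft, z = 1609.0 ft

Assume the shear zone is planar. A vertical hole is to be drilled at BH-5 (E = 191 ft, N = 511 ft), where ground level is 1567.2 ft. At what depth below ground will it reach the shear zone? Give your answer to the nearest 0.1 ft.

Two edge vectors: BH-2→BH-3 = (25, 77, -36), BH-2→BH-4 = (-77, -48, 11.1).
Normal n = (BH-2→BH-3) × (BH-2→BH-4) = (-873.3, 2494.5, 4729).
So ∂z/∂E = −n_x/n_z = 0.18467 and ∂z/∂N = −n_y/n_z = −0.52749.
Intercept c from BH-2: 1597.9 − 42.10 + 219.96 = 1775.76.
At (191, 511): z_contact = 35.27 − 269.55 + 1775.76 = 1541.48 ft.
Depth below ground = 1567.2 − 1541.48 = 25.7 ft.

25.7 ft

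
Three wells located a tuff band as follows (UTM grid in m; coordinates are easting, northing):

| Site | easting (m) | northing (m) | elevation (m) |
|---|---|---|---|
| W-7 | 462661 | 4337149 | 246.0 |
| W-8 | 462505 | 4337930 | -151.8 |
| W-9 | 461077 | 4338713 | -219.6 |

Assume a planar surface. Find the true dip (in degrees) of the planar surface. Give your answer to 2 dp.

Let the plane be z = a·easting + b·northing + c.
W-8−W-7: −156a + 781b = −397.8;  W-9−W-7: −1584a + 1564b = −465.6.
Solving gives a = −0.26032, b = −0.56134.
Gradient magnitude |∇z| = √(a² + b²) = √(0.06776 + 0.31511) = 0.61877.
True dip = arctan(0.61877) = 31.75°, dipping toward NNE (azimuth ≈ 025°).

31.75°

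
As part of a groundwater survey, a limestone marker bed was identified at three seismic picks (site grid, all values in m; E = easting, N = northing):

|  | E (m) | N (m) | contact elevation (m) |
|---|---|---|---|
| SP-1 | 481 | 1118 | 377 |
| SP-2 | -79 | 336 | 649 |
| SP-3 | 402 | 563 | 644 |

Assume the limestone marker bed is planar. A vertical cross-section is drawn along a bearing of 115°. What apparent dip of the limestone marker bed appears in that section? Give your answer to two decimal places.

Two edge vectors: SP-1→SP-2 = (-560, -782, 272), SP-1→SP-3 = (-79, -555, 267).
Normal n = (SP-1→SP-2) × (SP-1→SP-3) = (-57834, 128032, 249022).
So ∂z/∂E = −n_x/n_z = 0.23224 and ∂z/∂N = −n_y/n_z = −0.51414.
Unit vector along 115° is (sin 115°, cos 115°) = (0.9063, -0.4226).
Slope in that direction = a·(0.9063) + b·(-0.4226) = 0.42777.
Apparent dip = arctan|0.42777| = 23.16° (true dip is 29.4°, so apparent ≤ true as expected).

23.16°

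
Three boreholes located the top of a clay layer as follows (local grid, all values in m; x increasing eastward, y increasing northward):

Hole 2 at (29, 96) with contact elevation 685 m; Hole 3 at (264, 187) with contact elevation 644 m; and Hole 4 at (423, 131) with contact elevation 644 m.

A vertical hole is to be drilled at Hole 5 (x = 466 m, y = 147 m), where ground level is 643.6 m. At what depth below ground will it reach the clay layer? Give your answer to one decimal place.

Two edge vectors: Hole 2→Hole 3 = (235, 91, -41), Hole 2→Hole 4 = (394, 35, -41).
Normal n = (Hole 2→Hole 3) × (Hole 2→Hole 4) = (-2296, -6519, -27629).
So ∂z/∂x = −n_x/n_z = −0.08310 and ∂z/∂y = −n_y/n_z = −0.23595.
Intercept c from Hole 2: 685 + 2.41 + 22.65 = 710.06.
At (466, 147): z_contact = −38.73 − 34.68 + 710.06 = 636.65 m.
Depth below ground = 643.6 − 636.65 = 6.9 m.

6.9 m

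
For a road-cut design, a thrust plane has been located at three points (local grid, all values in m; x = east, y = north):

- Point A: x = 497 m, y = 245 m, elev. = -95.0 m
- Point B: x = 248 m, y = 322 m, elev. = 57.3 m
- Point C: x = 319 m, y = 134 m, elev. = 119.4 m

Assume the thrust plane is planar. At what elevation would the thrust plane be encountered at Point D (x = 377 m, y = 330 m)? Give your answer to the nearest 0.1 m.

Two edge vectors: Point A→Point B = (-249, 77, 152.3), Point A→Point C = (-178, -111, 214.4).
Normal n = (Point A→Point B) × (Point A→Point C) = (33414.1, 26276.2, 41345).
So ∂z/∂x = −n_x/n_z = −0.80818 and ∂z/∂y = −n_y/n_z = −0.63554.
Intercept c from Point A: -95 + 401.66 + 155.71 = 462.37.
At (377, 330): z = −304.7 − 209.7 + 462.37 = -52.0 m.

-52.0 m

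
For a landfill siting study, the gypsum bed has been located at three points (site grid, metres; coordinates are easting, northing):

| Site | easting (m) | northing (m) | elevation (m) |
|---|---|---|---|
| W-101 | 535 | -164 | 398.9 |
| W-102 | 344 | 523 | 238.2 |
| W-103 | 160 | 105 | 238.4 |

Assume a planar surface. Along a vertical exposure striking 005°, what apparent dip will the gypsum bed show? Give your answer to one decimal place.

6.5°

Let the plane be z = a·easting + b·northing + c.
W-102−W-101: −191a + 687b = −160.7;  W-103−W-101: −375a + 269b = −160.5.
Solving gives a = 0.32503, b = −0.14355.
Unit vector along 005° is (sin 5°, cos 5°) = (0.0872, 0.9962).
Slope in that direction = a·(0.0872) + b·(0.9962) = −0.11468.
Apparent dip = arctan|0.11468| = 6.5° (true dip is 19.6°, so apparent ≤ true as expected).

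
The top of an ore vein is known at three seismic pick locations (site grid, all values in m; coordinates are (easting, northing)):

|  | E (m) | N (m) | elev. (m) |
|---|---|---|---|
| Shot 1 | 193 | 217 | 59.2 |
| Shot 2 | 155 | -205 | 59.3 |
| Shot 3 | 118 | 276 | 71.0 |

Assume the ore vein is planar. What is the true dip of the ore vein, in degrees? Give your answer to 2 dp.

8.40°

Two edge vectors: Shot 1→Shot 2 = (-38, -422, 0.1), Shot 1→Shot 3 = (-75, 59, 11.8).
Normal n = (Shot 1→Shot 2) × (Shot 1→Shot 3) = (-4985.5, 440.9, -33892).
So ∂z/∂E = −n_x/n_z = −0.14710 and ∂z/∂N = −n_y/n_z = 0.01301.
Gradient magnitude |∇z| = √(a² + b²) = √(0.02164 + 0.00017) = 0.14767.
True dip = arctan(0.14767) = 8.40°, dipping toward E (azimuth ≈ 095°).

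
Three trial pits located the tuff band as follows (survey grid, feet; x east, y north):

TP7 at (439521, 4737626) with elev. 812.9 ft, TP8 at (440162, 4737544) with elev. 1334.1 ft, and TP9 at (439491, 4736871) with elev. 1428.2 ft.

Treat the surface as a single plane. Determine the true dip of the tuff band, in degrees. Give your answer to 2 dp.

47.70°

Two edge vectors: TP7→TP8 = (641, -82, 521.2), TP7→TP9 = (-30, -755, 615.3).
Normal n = (TP7→TP8) × (TP7→TP9) = (343051.4, -410043.3, -486415).
So ∂z/∂x = −n_x/n_z = 0.70526 and ∂z/∂y = −n_y/n_z = −0.84299.
Gradient magnitude |∇z| = √(a² + b²) = √(0.49740 + 0.71063) = 1.09910.
True dip = arctan(1.09910) = 47.70°, dipping toward NW (azimuth ≈ 320°).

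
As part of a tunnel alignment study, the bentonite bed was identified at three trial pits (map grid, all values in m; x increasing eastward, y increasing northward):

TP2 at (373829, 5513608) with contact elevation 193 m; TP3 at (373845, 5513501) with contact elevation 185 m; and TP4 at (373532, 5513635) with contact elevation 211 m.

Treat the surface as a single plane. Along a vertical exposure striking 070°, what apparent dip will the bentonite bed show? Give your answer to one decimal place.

Let the plane be z = a·x + b·y + c.
TP3−TP2: 16a − 107b = −8;  TP4−TP2: −297a + 27b = 18.
Solving gives a = −0.05455, b = 0.06661.
Unit vector along 070° is (sin 70°, cos 70°) = (0.9397, 0.3420).
Slope in that direction = a·(0.9397) + b·(0.3420) = −0.02848.
Apparent dip = arctan|0.02848| = 1.6° (true dip is 4.9°, so apparent ≤ true as expected).

1.6°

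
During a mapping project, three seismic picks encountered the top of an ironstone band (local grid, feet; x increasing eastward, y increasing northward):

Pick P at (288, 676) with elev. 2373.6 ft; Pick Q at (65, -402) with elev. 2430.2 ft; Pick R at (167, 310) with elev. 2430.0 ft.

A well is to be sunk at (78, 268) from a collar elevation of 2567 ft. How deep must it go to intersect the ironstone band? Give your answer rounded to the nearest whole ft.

69 ft

Two edge vectors: Pick P→Pick Q = (-223, -1078, 56.6), Pick P→Pick R = (-121, -366, 56.4).
Normal n = (Pick P→Pick Q) × (Pick P→Pick R) = (-40083.6, 5728.6, -48820).
So ∂z/∂x = −n_x/n_z = −0.82105 and ∂z/∂y = −n_y/n_z = 0.11734.
Intercept c from Pick P: 2373.6 + 236.46 − 79.32 = 2530.74.
At (78, 268): z_contact = −64.0 + 31.4 + 2530.74 = 2498.1 ft.
Depth below ground = 2567 − 2498.1 = 69 ft.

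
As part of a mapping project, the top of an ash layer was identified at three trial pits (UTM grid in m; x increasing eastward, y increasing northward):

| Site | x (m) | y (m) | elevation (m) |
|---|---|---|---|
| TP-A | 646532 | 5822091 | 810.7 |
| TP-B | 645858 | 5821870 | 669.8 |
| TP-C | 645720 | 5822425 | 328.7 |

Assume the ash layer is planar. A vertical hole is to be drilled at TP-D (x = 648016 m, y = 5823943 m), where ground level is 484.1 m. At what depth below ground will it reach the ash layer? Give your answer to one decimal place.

Two edge vectors: TP-A→TP-B = (-674, -221, -140.9), TP-A→TP-C = (-812, 334, -482).
Normal n = (TP-A→TP-B) × (TP-A→TP-C) = (153582.6, -210457.2, -404568).
So ∂z/∂x = −n_x/n_z = 0.379621226 and ∂z/∂y = −n_y/n_z = −0.520202290.
Intercept c from TP-A: 810.7 − 245437.27 + 3028665.07 = 2784038.50.
At (648016, 5823943): z_contact = 246000.63 − 3029628.48 + 2784038.50 = 410.64 m.
Depth below ground = 484.1 − 410.64 = 73.5 m.

73.5 m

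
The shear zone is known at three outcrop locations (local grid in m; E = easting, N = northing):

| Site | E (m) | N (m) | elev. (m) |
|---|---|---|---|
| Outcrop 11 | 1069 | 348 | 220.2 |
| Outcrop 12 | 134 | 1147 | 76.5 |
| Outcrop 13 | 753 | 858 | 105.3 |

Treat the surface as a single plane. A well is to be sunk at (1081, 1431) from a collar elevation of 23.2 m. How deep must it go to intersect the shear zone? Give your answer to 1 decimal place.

103.4 m

Two edge vectors: Outcrop 11→Outcrop 12 = (-935, 799, -143.7), Outcrop 11→Outcrop 13 = (-316, 510, -114.9).
Normal n = (Outcrop 11→Outcrop 12) × (Outcrop 11→Outcrop 13) = (-18518.1, -62022.3, -224366).
So ∂z/∂E = −n_x/n_z = −0.082535 and ∂z/∂N = −n_y/n_z = −0.276434.
Intercept c from Outcrop 11: 220.2 + 88.23 + 96.20 = 404.63.
At (1081, 1431): z_contact = −89.22 − 395.58 + 404.63 = -80.17 m.
Depth below ground = 23.2 − (-80.17) = 103.4 m.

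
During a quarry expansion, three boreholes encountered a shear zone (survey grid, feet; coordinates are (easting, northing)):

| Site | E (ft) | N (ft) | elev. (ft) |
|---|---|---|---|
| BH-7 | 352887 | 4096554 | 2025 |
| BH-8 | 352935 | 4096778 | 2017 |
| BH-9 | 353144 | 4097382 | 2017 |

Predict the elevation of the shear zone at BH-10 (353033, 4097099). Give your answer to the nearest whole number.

Let the plane be z = a·E + b·N + c.
BH-8−BH-7: 48a + 224b = −8;  BH-9−BH-7: 257a + 828b = −8.
Solving gives a = 0.27109515, b = −0.09380610.
Then c = 2025 − a·352887 − b·4096554 = 290640.82.
At (353033, 4097099): z = 95705.5 − 384332.9 + 290640.82 = 2013.5 ft.

2013 ft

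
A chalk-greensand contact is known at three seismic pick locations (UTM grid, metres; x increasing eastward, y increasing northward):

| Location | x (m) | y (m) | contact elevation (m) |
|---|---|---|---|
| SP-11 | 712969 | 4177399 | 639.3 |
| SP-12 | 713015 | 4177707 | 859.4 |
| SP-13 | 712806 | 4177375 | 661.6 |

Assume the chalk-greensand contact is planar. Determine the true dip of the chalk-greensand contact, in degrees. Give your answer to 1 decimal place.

38.4°

Let the plane be z = a·x + b·y + c.
SP-12−SP-11: 46a + 308b = 220.1;  SP-13−SP-11: −163a − 24b = 22.3.
Solving gives a = −0.24747, b = 0.75157.
Gradient magnitude |∇z| = √(a² + b²) = √(0.06124 + 0.56486) = 0.79126.
True dip = arctan(0.79126) = 38.4°, dipping toward SSE (azimuth ≈ 162°).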